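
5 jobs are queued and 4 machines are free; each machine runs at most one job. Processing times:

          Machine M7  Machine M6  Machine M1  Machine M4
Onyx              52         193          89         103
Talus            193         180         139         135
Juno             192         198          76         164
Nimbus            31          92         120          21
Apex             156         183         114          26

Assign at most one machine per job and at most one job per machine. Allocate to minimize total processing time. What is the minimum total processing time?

Treat this as an assignment problem: match each job to one machine.
Optimal: Onyx→Machine M7 (52 min), Nimbus→Machine M6 (92 min), Juno→Machine M1 (76 min), Apex→Machine M4 (26 min) — total 52+92+76+26 = 246 min.
Column-greedy (each machine in turn goes to its cheapest remaining job) gives 313 min, worse by 67.
Checked against all permutations: 246 min is optimal.

Minimum total: 246 min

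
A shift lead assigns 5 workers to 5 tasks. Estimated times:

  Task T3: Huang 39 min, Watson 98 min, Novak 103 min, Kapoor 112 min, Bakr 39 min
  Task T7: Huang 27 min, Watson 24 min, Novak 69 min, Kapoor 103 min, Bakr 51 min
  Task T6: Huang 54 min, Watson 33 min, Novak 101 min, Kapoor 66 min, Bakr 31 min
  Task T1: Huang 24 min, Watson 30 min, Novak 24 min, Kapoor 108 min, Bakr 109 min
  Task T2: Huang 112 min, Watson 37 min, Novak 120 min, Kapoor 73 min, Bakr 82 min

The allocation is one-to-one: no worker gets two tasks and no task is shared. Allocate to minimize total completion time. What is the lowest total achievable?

Optimal: Huang→Task T3 (39 min), Watson→Task T7 (24 min), Novak→Task T1 (24 min), Kapoor→Task T2 (73 min), Bakr→Task T6 (31 min) — total 39+24+24+73+31 = 191 min.
Row-greedy (each worker in turn takes its cheapest remaining task) gives 261 min, worse by 70.
Next-best assignment: Huang→Task T7, Watson→Task T2, Novak→Task T1, Kapoor→Task T6, Bakr→Task T3 = 193 min.

Min total: 191 min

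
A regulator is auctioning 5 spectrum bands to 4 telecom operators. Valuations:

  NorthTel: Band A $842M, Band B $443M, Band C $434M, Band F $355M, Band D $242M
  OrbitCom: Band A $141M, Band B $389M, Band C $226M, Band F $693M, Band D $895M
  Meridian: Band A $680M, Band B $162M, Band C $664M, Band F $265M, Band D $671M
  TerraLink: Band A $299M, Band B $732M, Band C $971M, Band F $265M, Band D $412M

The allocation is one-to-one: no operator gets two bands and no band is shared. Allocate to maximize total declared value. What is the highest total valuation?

Treat this as an assignment problem: match each operator to one band.
Optimal: NorthTel→Band A ($842M), OrbitCom→Band F ($693M), Meridian→Band D ($671M), TerraLink→Band C ($971M) — total 842+693+671+971 = $3177M.
Row-greedy (each operator in turn takes its best remaining band) gives $3133M, worse by 44.
Next-best assignment: NorthTel→Band A, OrbitCom→Band D, Meridian→Band C, TerraLink→Band B = $3133M.

Maximum total: $3177M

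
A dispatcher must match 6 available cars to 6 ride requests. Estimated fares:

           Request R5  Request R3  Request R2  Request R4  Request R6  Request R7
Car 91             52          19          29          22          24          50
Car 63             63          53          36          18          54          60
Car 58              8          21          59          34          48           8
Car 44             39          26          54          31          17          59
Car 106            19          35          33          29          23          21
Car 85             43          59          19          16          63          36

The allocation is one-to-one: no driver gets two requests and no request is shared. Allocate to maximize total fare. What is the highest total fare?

Treat this as an assignment problem: match each driver to one request.
Optimal: Car 91→Request R5 ($52), Car 63→Request R3 ($53), Car 58→Request R2 ($59), Car 44→Request R7 ($59), Car 106→Request R4 ($29), Car 85→Request R6 ($63) — total 52+53+59+59+29+63 = $315.
Max-entry greedy (repeatedly take the single best remaining cell) gives $301, worse by 14.
Next-best assignment: Car 91→Request R5, Car 63→Request R6, Car 58→Request R2, Car 44→Request R7, Car 106→Request R4, Car 85→Request R3 = $312.
Checked against all permutations: $315 is optimal.

Max total: $315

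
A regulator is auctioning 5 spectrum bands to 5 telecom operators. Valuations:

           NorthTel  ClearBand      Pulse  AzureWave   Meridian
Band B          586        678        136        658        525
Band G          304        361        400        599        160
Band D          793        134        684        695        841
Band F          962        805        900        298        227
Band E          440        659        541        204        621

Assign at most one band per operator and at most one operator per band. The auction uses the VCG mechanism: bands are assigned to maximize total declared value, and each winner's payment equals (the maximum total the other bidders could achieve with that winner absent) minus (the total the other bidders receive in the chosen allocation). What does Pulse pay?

Efficient allocation: NorthTel→Band F ($962M), ClearBand→Band B ($678M), Pulse→Band E ($541M), AzureWave→Band G ($599M), Meridian→Band D ($841M); total welfare W = $3621M.
Pulse receives Band E at value $541M, so the others get W − 541 = $3080M.
Without Pulse: best allocation of the remaining 4 bidders over all 5 bands is NorthTel→Band F ($962M), ClearBand→Band E ($659M), AzureWave→Band B ($658M), Meridian→Band D ($841M), total $3120M.
VCG payment = (others' best without Pulse) − (others' welfare with Pulse) = 3120 − 3080 = $40M.

Pulse pays $40M.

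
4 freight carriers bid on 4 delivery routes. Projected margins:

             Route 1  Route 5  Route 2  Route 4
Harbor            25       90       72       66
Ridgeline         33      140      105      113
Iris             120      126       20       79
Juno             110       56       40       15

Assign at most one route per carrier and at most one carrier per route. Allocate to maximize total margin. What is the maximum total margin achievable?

Optimal: Harbor→Route 2 ($72k), Ridgeline→Route 4 ($113k), Iris→Route 5 ($126k), Juno→Route 1 ($110k) — total 72+113+126+110 = $421k.
Max-entry greedy (repeatedly take the single best remaining cell) gives $347k, worse by 74.
Next-best assignment: Harbor→Route 4, Ridgeline→Route 2, Iris→Route 5, Juno→Route 1 = $407k.
Swapping Iris↔Juno (Iris→Route 1 $120k, Juno→Route 5 $56k) loses 60.
Every other assignment is strictly worse.

Max total: $421k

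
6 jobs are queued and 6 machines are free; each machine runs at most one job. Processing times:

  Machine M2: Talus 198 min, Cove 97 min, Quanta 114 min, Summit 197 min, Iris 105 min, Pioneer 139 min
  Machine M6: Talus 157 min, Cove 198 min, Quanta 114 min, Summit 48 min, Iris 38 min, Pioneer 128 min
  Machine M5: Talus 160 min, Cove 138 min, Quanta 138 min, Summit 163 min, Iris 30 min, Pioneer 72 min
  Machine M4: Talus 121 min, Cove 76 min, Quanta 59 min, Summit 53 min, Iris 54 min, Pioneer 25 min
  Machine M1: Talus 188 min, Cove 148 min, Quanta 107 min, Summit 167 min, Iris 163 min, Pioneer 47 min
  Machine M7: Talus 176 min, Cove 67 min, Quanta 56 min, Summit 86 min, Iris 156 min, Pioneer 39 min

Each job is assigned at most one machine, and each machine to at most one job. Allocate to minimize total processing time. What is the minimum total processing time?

Minimum total: 399 min

Treat this as an assignment problem: match each job to one machine.
Optimal: Talus→Machine M4 (121 min), Cove→Machine M2 (97 min), Quanta→Machine M7 (56 min), Summit→Machine M6 (48 min), Iris→Machine M5 (30 min), Pioneer→Machine M1 (47 min) — total 121+97+56+48+30+47 = 399 min.
Next-best assignment: Talus→Machine M4, Cove→Machine M7, Quanta→Machine M2, Summit→Machine M6, Iris→Machine M5, Pioneer→Machine M1 = 427 min.
Swapping Pioneer↔Talus (Pioneer→Machine M4 25 min, Talus→Machine M1 188 min) adds 45.
Checked against all permutations: 399 min is optimal.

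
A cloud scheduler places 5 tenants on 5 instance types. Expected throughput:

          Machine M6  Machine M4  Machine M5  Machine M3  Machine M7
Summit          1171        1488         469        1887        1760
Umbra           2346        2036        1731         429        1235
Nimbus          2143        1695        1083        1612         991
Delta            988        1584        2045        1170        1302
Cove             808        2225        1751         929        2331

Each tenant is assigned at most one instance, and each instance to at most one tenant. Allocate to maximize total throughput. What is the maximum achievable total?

Max total: 10442 ops/s

This is the linear assignment problem.
Optimal: Summit→Machine M3 (1887 ops/s), Umbra→Machine M4 (2036 ops/s), Nimbus→Machine M6 (2143 ops/s), Delta→Machine M5 (2045 ops/s), Cove→Machine M7 (2331 ops/s) — total 1887+2036+2143+2045+2331 = 10442 ops/s.
Column-greedy (each instance in turn goes to its best remaining tenant) gives 9494 ops/s, worse by 948.
Checked against all permutations: 10442 ops/s is optimal.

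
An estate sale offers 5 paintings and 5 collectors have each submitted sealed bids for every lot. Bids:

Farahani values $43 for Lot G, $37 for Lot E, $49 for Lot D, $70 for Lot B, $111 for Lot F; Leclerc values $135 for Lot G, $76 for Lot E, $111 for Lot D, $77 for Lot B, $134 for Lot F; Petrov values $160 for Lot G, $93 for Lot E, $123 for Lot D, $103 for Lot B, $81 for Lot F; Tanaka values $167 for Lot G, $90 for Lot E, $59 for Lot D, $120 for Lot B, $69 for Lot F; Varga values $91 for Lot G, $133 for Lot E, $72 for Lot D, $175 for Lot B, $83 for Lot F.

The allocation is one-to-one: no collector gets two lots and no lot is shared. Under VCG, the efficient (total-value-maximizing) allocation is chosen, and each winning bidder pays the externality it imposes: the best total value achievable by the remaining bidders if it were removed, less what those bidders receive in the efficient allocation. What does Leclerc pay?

Efficient allocation: Farahani→Lot F ($111), Leclerc→Lot D ($111), Petrov→Lot E ($93), Tanaka→Lot G ($167), Varga→Lot B ($175); total welfare W = $657.
Leclerc receives Lot D at value $111, so the others get W − 111 = $546.
Without Leclerc: best allocation of the remaining 4 bidders over all 5 lots is Farahani→Lot F ($111), Petrov→Lot D ($123), Tanaka→Lot G ($167), Varga→Lot B ($175), total $576.
VCG payment = (others' best without Leclerc) − (others' welfare with Leclerc) = 576 − 546 = $30.

Leclerc pays $30.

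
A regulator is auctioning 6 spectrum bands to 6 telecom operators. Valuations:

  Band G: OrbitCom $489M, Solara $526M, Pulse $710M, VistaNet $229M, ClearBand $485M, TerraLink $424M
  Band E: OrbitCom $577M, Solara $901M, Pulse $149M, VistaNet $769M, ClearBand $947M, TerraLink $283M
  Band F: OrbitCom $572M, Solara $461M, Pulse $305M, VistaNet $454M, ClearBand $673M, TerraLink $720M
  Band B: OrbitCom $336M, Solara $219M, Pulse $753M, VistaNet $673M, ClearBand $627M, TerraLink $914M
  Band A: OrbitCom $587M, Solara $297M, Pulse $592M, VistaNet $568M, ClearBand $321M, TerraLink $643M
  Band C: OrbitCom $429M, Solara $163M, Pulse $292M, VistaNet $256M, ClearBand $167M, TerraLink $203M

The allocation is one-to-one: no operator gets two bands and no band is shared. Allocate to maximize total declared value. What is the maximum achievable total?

Max total: $4195M

Optimal: OrbitCom→Band C ($429M), Solara→Band E ($901M), Pulse→Band G ($710M), VistaNet→Band A ($568M), ClearBand→Band F ($673M), TerraLink→Band B ($914M) — total 429+901+710+568+673+914 = $4195M.
Max-entry greedy (repeatedly take the single best remaining cell) gives $3875M, worse by 320.
No other one-to-one assignment exceeds $4195M.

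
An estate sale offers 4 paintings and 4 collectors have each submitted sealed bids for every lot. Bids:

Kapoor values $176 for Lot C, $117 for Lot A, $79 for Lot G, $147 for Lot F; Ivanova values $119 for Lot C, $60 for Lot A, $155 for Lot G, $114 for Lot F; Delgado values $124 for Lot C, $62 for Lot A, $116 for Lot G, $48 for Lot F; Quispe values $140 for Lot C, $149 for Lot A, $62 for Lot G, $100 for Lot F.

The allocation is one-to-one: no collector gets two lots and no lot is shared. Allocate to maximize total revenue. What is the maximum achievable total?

Optimal: Kapoor→Lot F ($147), Ivanova→Lot G ($155), Delgado→Lot C ($124), Quispe→Lot A ($149) — total 147+155+124+149 = $575.
Column-greedy (each lot in turn goes to its best remaining collector) gives $528, worse by 47.
Swapping Kapoor↔Ivanova (Kapoor→Lot G $79, Ivanova→Lot F $114) loses 109.

Maximum total: $575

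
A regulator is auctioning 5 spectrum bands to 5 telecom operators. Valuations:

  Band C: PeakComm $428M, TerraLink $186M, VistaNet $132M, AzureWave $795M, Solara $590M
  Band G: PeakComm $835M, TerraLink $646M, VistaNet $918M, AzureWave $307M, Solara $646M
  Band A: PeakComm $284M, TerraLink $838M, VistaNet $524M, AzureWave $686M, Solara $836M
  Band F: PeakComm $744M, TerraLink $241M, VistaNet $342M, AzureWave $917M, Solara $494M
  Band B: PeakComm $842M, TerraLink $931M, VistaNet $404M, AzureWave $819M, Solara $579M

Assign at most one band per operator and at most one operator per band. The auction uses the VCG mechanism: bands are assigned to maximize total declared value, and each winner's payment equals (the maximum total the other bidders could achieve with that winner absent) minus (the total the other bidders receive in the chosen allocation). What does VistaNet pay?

Efficient allocation: PeakComm→Band F ($744M), TerraLink→Band B ($931M), VistaNet→Band G ($918M), AzureWave→Band C ($795M), Solara→Band A ($836M); total welfare W = $4224M.
VistaNet receives Band G at value $918M, so the others get W − 918 = $3306M.
Without VistaNet: best allocation of the remaining 4 bidders over all 5 bands is PeakComm→Band G ($835M), TerraLink→Band B ($931M), AzureWave→Band F ($917M), Solara→Band A ($836M), total $3519M.
VCG payment = (others' best without VistaNet) − (others' welfare with VistaNet) = 3519 − 3306 = $213M.

VistaNet pays $213M.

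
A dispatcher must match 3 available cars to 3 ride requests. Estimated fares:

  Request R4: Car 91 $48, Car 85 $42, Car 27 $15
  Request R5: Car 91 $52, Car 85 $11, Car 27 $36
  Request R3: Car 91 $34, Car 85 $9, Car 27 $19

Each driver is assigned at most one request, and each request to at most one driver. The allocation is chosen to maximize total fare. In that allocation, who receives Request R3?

This is the linear assignment problem.
Optimal: Car 91→Request R5 ($52), Car 85→Request R4 ($42), Car 27→Request R3 ($19) — total 52+42+19 = $113.
Column-greedy (each request in turn goes to its best remaining driver) gives $93, worse by 20.
Next-best assignment: Car 91→Request R3, Car 85→Request R4, Car 27→Request R5 = $112.
Checked against all permutations: $113 is optimal.
Car 27's own top request is Request R5 ($36), but forcing Car 27→Request R5 and reassigning the rest optimally gives only $112 — worse by 1.

Car 27 receives Request R3.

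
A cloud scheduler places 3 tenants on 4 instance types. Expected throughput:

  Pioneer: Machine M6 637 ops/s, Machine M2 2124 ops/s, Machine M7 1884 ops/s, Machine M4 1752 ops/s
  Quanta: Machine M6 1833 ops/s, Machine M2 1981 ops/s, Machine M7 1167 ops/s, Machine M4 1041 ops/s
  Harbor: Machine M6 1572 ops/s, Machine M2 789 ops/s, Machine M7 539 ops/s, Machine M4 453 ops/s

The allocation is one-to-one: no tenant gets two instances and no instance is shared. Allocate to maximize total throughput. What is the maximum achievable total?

Treat this as an assignment problem: match each tenant to one instance.
Optimal: Pioneer→Machine M7 (1884 ops/s), Quanta→Machine M2 (1981 ops/s), Harbor→Machine M6 (1572 ops/s) — total 1884+1981+1572 = 5437 ops/s.
Max-entry greedy (repeatedly take the single best remaining cell) gives 4496 ops/s, worse by 941.
Next-best assignment: Pioneer→Machine M4, Quanta→Machine M2, Harbor→Machine M6 = 5305 ops/s.

Max total: 5437 ops/s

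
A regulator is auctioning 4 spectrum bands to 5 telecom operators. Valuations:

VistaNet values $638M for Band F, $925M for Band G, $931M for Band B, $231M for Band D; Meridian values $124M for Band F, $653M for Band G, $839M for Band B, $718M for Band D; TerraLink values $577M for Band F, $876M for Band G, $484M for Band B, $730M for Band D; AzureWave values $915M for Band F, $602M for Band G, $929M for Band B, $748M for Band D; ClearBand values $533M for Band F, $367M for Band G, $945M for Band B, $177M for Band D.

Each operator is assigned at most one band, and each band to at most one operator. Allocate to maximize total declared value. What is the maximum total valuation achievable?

Optimal: AzureWave→Band F ($915M), VistaNet→Band G ($925M), ClearBand→Band B ($945M), TerraLink→Band D ($730M) — total 915+925+945+730 = $3515M.
Row-greedy (each operator in turn takes its best remaining band) gives $3440M, worse by 75.

Max total: $3515M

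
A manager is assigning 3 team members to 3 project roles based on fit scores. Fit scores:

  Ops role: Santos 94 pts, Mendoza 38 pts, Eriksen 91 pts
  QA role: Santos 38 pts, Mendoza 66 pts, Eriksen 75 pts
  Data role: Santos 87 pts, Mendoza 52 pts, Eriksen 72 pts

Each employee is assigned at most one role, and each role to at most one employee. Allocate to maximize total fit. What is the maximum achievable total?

Maximum total: 244 pts

Optimal: Santos→Data role (87 pts), Mendoza→QA role (66 pts), Eriksen→Ops role (91 pts) — total 87+66+91 = 244 pts.
Row-greedy (each employee in turn takes its best remaining role) gives 232 pts, worse by 12.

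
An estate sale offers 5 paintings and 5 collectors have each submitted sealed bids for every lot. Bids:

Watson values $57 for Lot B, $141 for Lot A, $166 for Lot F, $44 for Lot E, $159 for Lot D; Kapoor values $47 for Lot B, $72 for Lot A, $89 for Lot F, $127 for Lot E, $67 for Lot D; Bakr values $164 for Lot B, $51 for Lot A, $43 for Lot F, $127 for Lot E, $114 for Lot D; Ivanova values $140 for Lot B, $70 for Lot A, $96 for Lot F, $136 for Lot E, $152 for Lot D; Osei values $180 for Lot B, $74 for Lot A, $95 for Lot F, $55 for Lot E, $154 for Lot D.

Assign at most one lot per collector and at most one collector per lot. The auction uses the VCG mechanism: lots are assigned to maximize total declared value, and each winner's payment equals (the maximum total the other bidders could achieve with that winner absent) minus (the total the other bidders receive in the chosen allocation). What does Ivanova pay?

Ivanova pays $66.

Efficient allocation: Watson→Lot F ($166), Kapoor→Lot A ($72), Bakr→Lot E ($127), Ivanova→Lot D ($152), Osei→Lot B ($180); total welfare W = $697.
Ivanova receives Lot D at value $152, so the others get W − 152 = $545.
Without Ivanova: best allocation of the remaining 4 bidders over all 5 lots is Watson→Lot F ($166), Kapoor→Lot E ($127), Bakr→Lot B ($164), Osei→Lot D ($154), total $611.
VCG payment = (others' best without Ivanova) − (others' welfare with Ivanova) = 611 − 545 = $66.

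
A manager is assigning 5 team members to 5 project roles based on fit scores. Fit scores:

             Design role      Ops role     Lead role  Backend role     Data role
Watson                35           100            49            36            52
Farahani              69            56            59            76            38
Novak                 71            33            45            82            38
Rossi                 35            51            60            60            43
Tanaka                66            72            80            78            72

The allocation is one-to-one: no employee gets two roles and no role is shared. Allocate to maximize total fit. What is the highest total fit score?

Max total: 383 pts

Optimal: Watson→Ops role (100 pts), Farahani→Design role (69 pts), Novak→Backend role (82 pts), Rossi→Lead role (60 pts), Tanaka→Data role (72 pts) — total 100+69+82+60+72 = 383 pts.
Column-greedy (each role in turn goes to its best remaining employee) gives 370 pts, worse by 13.
Swapping Watson↔Novak (Watson→Backend role 36 pts, Novak→Ops role 33 pts) loses 113.
No other one-to-one assignment exceeds 383 pts.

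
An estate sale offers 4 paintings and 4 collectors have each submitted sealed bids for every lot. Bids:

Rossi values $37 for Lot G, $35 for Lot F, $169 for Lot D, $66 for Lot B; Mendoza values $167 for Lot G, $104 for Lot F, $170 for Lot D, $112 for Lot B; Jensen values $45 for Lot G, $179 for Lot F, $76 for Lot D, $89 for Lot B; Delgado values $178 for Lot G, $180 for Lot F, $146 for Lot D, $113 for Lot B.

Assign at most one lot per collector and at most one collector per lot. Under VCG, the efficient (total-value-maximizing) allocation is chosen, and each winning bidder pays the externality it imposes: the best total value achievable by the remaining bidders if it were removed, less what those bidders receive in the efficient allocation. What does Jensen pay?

Efficient allocation: Rossi→Lot D ($169), Mendoza→Lot B ($112), Jensen→Lot F ($179), Delgado→Lot G ($178); total welfare W = $638.
Jensen receives Lot F at value $179, so the others get W − 179 = $459.
Without Jensen: best allocation of the remaining 3 bidders over all 4 lots is Rossi→Lot D ($169), Mendoza→Lot G ($167), Delgado→Lot F ($180), total $516.
VCG payment = (others' best without Jensen) − (others' welfare with Jensen) = 516 − 459 = $57.

Jensen pays $57.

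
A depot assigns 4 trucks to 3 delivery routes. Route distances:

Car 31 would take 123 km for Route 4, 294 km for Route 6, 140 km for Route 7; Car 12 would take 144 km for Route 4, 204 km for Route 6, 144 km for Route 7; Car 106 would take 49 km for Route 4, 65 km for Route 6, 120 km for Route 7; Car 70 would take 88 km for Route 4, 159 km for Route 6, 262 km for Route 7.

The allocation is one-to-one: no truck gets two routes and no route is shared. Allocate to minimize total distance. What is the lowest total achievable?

This is a one-to-one assignment (minimum-cost bipartite matching).
Optimal: Car 70→Route 4 (88 km), Car 106→Route 6 (65 km), Car 31→Route 7 (140 km) — total 88+65+140 = 293 km.
Next-best assignment: Car 70→Route 4, Car 106→Route 6, Car 12→Route 7 = 297 km.
No other one-to-one assignment undercuts 293 km.

Minimum total: 293 km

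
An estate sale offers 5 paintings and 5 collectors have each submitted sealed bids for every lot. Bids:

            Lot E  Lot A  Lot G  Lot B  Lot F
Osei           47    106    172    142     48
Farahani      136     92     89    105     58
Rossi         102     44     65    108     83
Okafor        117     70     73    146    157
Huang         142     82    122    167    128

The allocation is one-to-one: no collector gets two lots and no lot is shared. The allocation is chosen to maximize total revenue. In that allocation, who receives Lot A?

Optimal: Osei→Lot G ($172), Farahani→Lot A ($92), Rossi→Lot E ($102), Okafor→Lot F ($157), Huang→Lot B ($167) — total 172+92+102+157+167 = $690.
Farahani's own top lot is Lot E ($136), but forcing Farahani→Lot E and reassigning the rest optimally gives only $676 — worse by 14.

Farahani receives Lot A.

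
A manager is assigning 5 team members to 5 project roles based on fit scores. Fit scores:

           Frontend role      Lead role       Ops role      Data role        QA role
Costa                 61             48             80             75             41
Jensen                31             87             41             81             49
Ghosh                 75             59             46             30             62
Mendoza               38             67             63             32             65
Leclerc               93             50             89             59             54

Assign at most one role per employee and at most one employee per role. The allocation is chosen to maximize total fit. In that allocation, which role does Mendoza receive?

Mendoza receives QA role.

Optimal: Costa→Data role (75 pts), Jensen→Lead role (87 pts), Ghosh→Frontend role (75 pts), Mendoza→QA role (65 pts), Leclerc→Ops role (89 pts) — total 75+87+75+65+89 = 391 pts.
Row-greedy (each employee in turn takes its best remaining role) gives 366 pts, worse by 25.
Mendoza's own top role is Lead role (67 pts), but forcing Mendoza→Lead role and reassigning the rest optimally gives only 383 pts — worse by 8.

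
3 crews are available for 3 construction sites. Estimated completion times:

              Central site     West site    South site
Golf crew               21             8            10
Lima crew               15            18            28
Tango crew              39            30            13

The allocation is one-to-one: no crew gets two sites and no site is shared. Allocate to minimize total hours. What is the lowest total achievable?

Treat this as an assignment problem: match each crew to one site.
Optimal: Golf crew→West site (8 hours), Lima crew→Central site (15 hours), Tango crew→South site (13 hours) — total 8+15+13 = 36 hours.

Minimum total: 36 hours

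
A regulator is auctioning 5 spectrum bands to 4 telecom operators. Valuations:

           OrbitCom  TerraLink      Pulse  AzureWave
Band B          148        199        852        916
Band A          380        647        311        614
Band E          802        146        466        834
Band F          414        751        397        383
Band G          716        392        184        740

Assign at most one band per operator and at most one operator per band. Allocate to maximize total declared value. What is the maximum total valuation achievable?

Maximum total: $3153M

This is the linear assignment problem.
Optimal: OrbitCom→Band G ($716M), TerraLink→Band F ($751M), Pulse→Band B ($852M), AzureWave→Band E ($834M) — total 716+751+852+834 = $3153M.
Row-greedy (each operator in turn takes its best remaining band) gives $3145M, worse by 8.
Next-best assignment: OrbitCom→Band E, TerraLink→Band F, Pulse→Band B, AzureWave→Band G = $3145M.
No other one-to-one assignment exceeds $3153M.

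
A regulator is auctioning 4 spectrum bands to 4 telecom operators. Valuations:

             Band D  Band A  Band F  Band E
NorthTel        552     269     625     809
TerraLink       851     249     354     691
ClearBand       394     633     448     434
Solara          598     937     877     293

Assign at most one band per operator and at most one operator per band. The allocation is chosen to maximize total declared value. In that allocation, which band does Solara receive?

This is a one-to-one assignment (maximum-weight bipartite matching).
Optimal: NorthTel→Band E ($809M), TerraLink→Band D ($851M), ClearBand→Band A ($633M), Solara→Band F ($877M) — total 809+851+633+877 = $3170M.
Column-greedy (each band in turn goes to its best remaining operator) gives $2847M, worse by 323.
Solara's own top band is Band A ($937M), but forcing Solara→Band A and reassigning the rest optimally gives only $3045M — worse by 125.

Solara receives Band F.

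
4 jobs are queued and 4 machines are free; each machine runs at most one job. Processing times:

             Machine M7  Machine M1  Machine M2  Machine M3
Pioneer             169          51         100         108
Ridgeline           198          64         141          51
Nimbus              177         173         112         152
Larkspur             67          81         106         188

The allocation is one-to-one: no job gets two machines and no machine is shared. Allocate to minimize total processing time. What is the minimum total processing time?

Optimal: Pioneer→Machine M1 (51 min), Ridgeline→Machine M3 (51 min), Nimbus→Machine M2 (112 min), Larkspur→Machine M7 (67 min) — total 51+51+112+67 = 281 min.

Minimum total: 281 min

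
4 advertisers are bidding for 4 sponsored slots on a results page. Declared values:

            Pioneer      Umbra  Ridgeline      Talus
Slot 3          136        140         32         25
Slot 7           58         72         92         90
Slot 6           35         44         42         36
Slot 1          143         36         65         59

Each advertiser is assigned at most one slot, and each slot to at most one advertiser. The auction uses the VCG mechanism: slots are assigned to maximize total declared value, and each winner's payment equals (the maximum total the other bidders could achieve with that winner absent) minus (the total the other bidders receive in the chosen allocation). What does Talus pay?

Talus pays $50.

Efficient allocation: Pioneer→Slot 1 ($143), Umbra→Slot 3 ($140), Ridgeline→Slot 6 ($42), Talus→Slot 7 ($90); total welfare W = $415.
Talus receives Slot 7 at value $90, so the others get W − 90 = $325.
Without Talus: best allocation of the remaining 3 bidders over all 4 slots is Pioneer→Slot 1 ($143), Umbra→Slot 3 ($140), Ridgeline→Slot 7 ($92), total $375.
VCG payment = (others' best without Talus) − (others' welfare with Talus) = 375 − 325 = $50.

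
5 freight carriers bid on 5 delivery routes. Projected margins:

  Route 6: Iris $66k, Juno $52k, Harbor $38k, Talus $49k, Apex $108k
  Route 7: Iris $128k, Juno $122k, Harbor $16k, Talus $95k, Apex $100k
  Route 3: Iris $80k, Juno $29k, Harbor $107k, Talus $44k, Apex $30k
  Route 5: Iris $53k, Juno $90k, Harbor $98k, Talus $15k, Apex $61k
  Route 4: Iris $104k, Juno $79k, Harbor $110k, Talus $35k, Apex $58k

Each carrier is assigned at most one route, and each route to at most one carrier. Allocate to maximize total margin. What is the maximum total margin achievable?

Optimal: Iris→Route 4 ($104k), Juno→Route 5 ($90k), Harbor→Route 3 ($107k), Talus→Route 7 ($95k), Apex→Route 6 ($108k) — total 104+90+107+95+108 = $504k.
Column-greedy (each route in turn goes to its best remaining carrier) gives $468k, worse by 36.
Next-best assignment: Iris→Route 3, Juno→Route 5, Harbor→Route 4, Talus→Route 7, Apex→Route 6 = $483k.
Swapping Juno↔Talus (Juno→Route 7 $122k, Talus→Route 5 $15k) loses 48.

Max total: $504k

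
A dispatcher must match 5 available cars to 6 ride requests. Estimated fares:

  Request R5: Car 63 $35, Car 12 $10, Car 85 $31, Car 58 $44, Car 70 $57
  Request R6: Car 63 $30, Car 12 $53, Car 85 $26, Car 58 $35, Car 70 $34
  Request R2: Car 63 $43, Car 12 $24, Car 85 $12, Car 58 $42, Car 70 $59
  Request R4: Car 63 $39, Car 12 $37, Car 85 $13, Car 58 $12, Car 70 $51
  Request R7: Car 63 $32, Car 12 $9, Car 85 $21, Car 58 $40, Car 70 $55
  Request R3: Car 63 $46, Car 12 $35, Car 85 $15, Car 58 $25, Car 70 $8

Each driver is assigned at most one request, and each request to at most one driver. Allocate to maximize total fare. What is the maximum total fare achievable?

Maximum total: $229

This is a one-to-one assignment (maximum-weight bipartite matching).
Optimal: Car 63→Request R3 ($46), Car 12→Request R6 ($53), Car 85→Request R5 ($31), Car 58→Request R7 ($40), Car 70→Request R2 ($59) — total 46+53+31+40+59 = $229.
Row-greedy (each driver in turn takes its best remaining request) gives $227, worse by 2.
Every other assignment is strictly worse.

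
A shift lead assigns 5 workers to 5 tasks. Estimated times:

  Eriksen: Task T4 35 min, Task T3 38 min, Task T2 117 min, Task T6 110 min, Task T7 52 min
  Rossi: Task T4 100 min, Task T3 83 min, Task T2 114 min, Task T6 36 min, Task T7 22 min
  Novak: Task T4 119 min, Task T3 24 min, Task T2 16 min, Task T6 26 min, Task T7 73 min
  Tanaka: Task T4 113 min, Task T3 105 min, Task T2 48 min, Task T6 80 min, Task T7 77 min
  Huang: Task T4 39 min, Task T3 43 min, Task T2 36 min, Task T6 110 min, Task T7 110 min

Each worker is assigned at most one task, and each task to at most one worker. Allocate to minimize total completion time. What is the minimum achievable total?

Optimal: Eriksen→Task T3 (38 min), Rossi→Task T7 (22 min), Novak→Task T6 (26 min), Tanaka→Task T2 (48 min), Huang→Task T4 (39 min) — total 38+22+26+48+39 = 173 min.
Column-greedy (each task in turn goes to its cheapest remaining worker) gives 208 min, worse by 35.

Minimum total: 173 min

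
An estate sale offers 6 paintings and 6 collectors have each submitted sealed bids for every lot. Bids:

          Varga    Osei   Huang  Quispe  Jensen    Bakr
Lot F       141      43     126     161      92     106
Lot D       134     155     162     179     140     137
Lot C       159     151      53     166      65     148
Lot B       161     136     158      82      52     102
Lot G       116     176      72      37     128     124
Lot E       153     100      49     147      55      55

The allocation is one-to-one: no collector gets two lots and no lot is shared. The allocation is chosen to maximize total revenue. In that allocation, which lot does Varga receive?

This is the linear assignment problem.
Optimal: Varga→Lot E ($153), Osei→Lot G ($176), Huang→Lot B ($158), Quispe→Lot F ($161), Jensen→Lot D ($140), Bakr→Lot C ($148) — total 153+176+158+161+140+148 = $936.
Row-greedy (each collector in turn takes its best remaining lot) gives $812, worse by 124.
Varga's own top lot is Lot B ($161), but forcing Varga→Lot B and reassigning the rest optimally gives only $898 — worse by 38.

Varga receives Lot E.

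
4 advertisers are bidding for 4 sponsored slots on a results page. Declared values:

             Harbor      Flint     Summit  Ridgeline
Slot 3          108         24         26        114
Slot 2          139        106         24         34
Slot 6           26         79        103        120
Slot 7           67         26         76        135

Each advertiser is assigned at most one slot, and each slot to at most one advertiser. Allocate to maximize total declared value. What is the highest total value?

Optimal: Harbor→Slot 3 ($108), Flint→Slot 2 ($106), Summit→Slot 6 ($103), Ridgeline→Slot 7 ($135) — total 108+106+103+135 = $452.
Row-greedy (each advertiser in turn takes its best remaining slot) gives $408, worse by 44.

Max total: $452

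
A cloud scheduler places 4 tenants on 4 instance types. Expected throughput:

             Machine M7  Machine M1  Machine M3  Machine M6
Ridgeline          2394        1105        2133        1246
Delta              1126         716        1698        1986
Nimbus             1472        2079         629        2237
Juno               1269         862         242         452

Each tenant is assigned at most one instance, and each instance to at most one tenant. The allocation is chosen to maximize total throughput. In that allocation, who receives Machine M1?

Optimal: Ridgeline→Machine M3 (2133 ops/s), Delta→Machine M6 (1986 ops/s), Nimbus→Machine M1 (2079 ops/s), Juno→Machine M7 (1269 ops/s) — total 2133+1986+2079+1269 = 7467 ops/s.
Nimbus's own top instance is Machine M6 (2237 ops/s), but forcing Nimbus→Machine M6 and reassigning the rest optimally gives only 7191 ops/s — worse by 276.

Nimbus receives Machine M1.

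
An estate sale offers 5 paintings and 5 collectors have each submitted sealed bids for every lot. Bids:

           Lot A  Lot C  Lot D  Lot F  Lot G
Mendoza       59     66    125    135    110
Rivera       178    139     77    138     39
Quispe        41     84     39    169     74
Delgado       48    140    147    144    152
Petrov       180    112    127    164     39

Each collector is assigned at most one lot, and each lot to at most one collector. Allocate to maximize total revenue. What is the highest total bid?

This is a one-to-one assignment (maximum-weight bipartite matching).
Optimal: Mendoza→Lot D ($125), Rivera→Lot C ($139), Quispe→Lot F ($169), Delgado→Lot G ($152), Petrov→Lot A ($180) — total 125+139+169+152+180 = $765.
Column-greedy (each lot in turn goes to its best remaining collector) gives $653, worse by 112.
Next-best assignment: Mendoza→Lot G, Rivera→Lot C, Quispe→Lot F, Delgado→Lot D, Petrov→Lot A = $745.
Every other assignment is strictly worse.

Maximum total: $765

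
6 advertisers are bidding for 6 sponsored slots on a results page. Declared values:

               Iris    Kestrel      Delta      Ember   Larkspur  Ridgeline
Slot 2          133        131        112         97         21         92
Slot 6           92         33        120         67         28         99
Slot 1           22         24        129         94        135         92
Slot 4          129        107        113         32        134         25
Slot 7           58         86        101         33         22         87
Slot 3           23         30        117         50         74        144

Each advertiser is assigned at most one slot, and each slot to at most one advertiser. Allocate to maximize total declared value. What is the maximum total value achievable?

Maximum total: $711

Treat this as an assignment problem: match each advertiser to one slot.
Optimal: Iris→Slot 2 ($133), Kestrel→Slot 7 ($86), Delta→Slot 6 ($120), Ember→Slot 1 ($94), Larkspur→Slot 4 ($134), Ridgeline→Slot 3 ($144) — total 133+86+120+94+134+144 = $711.
Column-greedy (each slot in turn goes to its best remaining advertiser) gives $632, worse by 79.
Swapping Kestrel↔Ridgeline (Kestrel→Slot 3 $30, Ridgeline→Slot 7 $87) loses 113.
Checked against all permutations: $711 is optimal.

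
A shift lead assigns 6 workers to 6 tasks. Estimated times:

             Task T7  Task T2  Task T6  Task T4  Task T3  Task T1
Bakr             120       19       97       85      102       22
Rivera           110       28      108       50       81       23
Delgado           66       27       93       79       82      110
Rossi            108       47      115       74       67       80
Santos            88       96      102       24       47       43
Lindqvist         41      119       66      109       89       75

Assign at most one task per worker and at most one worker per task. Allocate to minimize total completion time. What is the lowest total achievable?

Min total: 265 min

Optimal: Bakr→Task T2 (19 min), Rivera→Task T1 (23 min), Delgado→Task T7 (66 min), Rossi→Task T3 (67 min), Santos→Task T4 (24 min), Lindqvist→Task T6 (66 min) — total 19+23+66+67+24+66 = 265 min.
Min-entry greedy (repeatedly take the single cheapest remaining cell) gives 267 min, worse by 2.
Swapping Lindqvist↔Bakr (Lindqvist→Task T2 119 min, Bakr→Task T6 97 min) adds 131.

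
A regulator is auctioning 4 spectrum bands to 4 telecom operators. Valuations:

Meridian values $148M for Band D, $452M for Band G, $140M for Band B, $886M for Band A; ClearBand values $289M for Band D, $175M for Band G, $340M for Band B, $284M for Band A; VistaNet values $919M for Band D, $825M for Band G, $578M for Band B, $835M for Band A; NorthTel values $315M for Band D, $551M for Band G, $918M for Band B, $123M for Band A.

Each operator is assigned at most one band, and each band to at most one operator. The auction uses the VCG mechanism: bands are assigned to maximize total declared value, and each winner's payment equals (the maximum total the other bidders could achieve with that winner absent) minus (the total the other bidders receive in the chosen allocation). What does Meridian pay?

Meridian pays $89M.

Efficient allocation: Meridian→Band A ($886M), ClearBand→Band D ($289M), VistaNet→Band G ($825M), NorthTel→Band B ($918M); total welfare W = $2918M.
Meridian receives Band A at value $886M, so the others get W − 886 = $2032M.
Without Meridian: best allocation of the remaining 3 bidders over all 4 bands is ClearBand→Band A ($284M), VistaNet→Band D ($919M), NorthTel→Band B ($918M), total $2121M.
VCG payment = (others' best without Meridian) − (others' welfare with Meridian) = 2121 − 2032 = $89M.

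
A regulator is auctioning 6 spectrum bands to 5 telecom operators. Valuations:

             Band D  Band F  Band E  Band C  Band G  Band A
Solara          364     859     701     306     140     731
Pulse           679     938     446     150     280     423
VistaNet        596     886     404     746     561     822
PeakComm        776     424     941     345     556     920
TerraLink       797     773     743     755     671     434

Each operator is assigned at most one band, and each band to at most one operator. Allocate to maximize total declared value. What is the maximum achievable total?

Max total: $4153M

Optimal: Solara→Band A ($731M), Pulse→Band F ($938M), VistaNet→Band C ($746M), PeakComm→Band E ($941M), TerraLink→Band D ($797M) — total 731+938+746+941+797 = $4153M.
Row-greedy (each operator in turn takes its best remaining band) gives $4056M, worse by 97.
Next-best assignment: Solara→Band E, Pulse→Band F, VistaNet→Band C, PeakComm→Band A, TerraLink→Band D = $4102M.
Swapping TerraLink↔VistaNet (TerraLink→Band C $755M, VistaNet→Band D $596M) loses 192.
Every other assignment is strictly worse.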